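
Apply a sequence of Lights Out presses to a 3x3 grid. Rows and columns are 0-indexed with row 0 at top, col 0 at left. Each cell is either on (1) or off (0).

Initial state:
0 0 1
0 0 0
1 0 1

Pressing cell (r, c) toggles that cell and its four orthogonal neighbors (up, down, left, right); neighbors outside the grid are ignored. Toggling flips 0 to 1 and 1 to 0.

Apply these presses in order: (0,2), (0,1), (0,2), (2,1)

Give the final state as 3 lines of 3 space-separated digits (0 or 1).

After press 1 at (0,2):
0 1 0
0 0 1
1 0 1

After press 2 at (0,1):
1 0 1
0 1 1
1 0 1

After press 3 at (0,2):
1 1 0
0 1 0
1 0 1

After press 4 at (2,1):
1 1 0
0 0 0
0 1 0

Answer: 1 1 0
0 0 0
0 1 0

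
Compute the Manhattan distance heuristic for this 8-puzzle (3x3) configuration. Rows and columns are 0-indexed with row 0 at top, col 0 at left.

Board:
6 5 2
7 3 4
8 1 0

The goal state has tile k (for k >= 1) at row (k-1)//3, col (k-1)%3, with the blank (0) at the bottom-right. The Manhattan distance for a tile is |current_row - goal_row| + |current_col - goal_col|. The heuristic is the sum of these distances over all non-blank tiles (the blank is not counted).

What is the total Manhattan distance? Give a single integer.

Tile 6: (0,0)->(1,2) = 3
Tile 5: (0,1)->(1,1) = 1
Tile 2: (0,2)->(0,1) = 1
Tile 7: (1,0)->(2,0) = 1
Tile 3: (1,1)->(0,2) = 2
Tile 4: (1,2)->(1,0) = 2
Tile 8: (2,0)->(2,1) = 1
Tile 1: (2,1)->(0,0) = 3
Sum: 3 + 1 + 1 + 1 + 2 + 2 + 1 + 3 = 14

Answer: 14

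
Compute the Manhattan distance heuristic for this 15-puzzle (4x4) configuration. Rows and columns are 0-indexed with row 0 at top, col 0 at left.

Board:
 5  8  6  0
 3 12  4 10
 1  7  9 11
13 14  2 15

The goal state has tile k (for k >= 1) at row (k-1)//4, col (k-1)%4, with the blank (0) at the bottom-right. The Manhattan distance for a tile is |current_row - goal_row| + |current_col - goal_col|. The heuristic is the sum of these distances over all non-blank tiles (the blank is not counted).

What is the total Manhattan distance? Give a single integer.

Answer: 29

Derivation:
Tile 5: at (0,0), goal (1,0), distance |0-1|+|0-0| = 1
Tile 8: at (0,1), goal (1,3), distance |0-1|+|1-3| = 3
Tile 6: at (0,2), goal (1,1), distance |0-1|+|2-1| = 2
Tile 3: at (1,0), goal (0,2), distance |1-0|+|0-2| = 3
Tile 12: at (1,1), goal (2,3), distance |1-2|+|1-3| = 3
Tile 4: at (1,2), goal (0,3), distance |1-0|+|2-3| = 2
Tile 10: at (1,3), goal (2,1), distance |1-2|+|3-1| = 3
Tile 1: at (2,0), goal (0,0), distance |2-0|+|0-0| = 2
Tile 7: at (2,1), goal (1,2), distance |2-1|+|1-2| = 2
Tile 9: at (2,2), goal (2,0), distance |2-2|+|2-0| = 2
Tile 11: at (2,3), goal (2,2), distance |2-2|+|3-2| = 1
Tile 13: at (3,0), goal (3,0), distance |3-3|+|0-0| = 0
Tile 14: at (3,1), goal (3,1), distance |3-3|+|1-1| = 0
Tile 2: at (3,2), goal (0,1), distance |3-0|+|2-1| = 4
Tile 15: at (3,3), goal (3,2), distance |3-3|+|3-2| = 1
Sum: 1 + 3 + 2 + 3 + 3 + 2 + 3 + 2 + 2 + 2 + 1 + 0 + 0 + 4 + 1 = 29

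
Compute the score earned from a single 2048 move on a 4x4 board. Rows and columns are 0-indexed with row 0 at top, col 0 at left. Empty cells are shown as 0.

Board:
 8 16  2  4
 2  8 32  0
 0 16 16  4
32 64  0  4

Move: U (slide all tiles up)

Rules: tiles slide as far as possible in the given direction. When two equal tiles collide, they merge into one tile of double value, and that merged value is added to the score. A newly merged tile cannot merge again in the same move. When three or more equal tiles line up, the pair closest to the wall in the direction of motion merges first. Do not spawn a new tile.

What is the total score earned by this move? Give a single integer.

Slide up:
col 0: [8, 2, 0, 32] -> [8, 2, 32, 0]  score +0 (running 0)
col 1: [16, 8, 16, 64] -> [16, 8, 16, 64]  score +0 (running 0)
col 2: [2, 32, 16, 0] -> [2, 32, 16, 0]  score +0 (running 0)
col 3: [4, 0, 4, 4] -> [8, 4, 0, 0]  score +8 (running 8)
Board after move:
 8 16  2  8
 2  8 32  4
32 16 16  0
 0 64  0  0

Answer: 8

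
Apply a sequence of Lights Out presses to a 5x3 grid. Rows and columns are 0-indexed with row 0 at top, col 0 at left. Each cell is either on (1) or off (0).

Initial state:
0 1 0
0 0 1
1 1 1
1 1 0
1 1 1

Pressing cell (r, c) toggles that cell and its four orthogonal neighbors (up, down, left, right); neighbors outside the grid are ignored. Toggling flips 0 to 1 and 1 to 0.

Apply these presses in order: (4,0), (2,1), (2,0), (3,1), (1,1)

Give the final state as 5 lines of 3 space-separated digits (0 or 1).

Answer: 0 0 0
0 0 0
1 1 0
0 1 1
0 1 1

Derivation:
After press 1 at (4,0):
0 1 0
0 0 1
1 1 1
0 1 0
0 0 1

After press 2 at (2,1):
0 1 0
0 1 1
0 0 0
0 0 0
0 0 1

After press 3 at (2,0):
0 1 0
1 1 1
1 1 0
1 0 0
0 0 1

After press 4 at (3,1):
0 1 0
1 1 1
1 0 0
0 1 1
0 1 1

After press 5 at (1,1):
0 0 0
0 0 0
1 1 0
0 1 1
0 1 1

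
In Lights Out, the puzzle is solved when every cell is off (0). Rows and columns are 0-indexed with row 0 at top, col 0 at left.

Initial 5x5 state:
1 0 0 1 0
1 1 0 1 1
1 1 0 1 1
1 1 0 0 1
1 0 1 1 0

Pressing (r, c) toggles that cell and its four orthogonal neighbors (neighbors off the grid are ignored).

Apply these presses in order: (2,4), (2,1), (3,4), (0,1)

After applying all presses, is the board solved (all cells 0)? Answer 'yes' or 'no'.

Answer: no

Derivation:
After press 1 at (2,4):
1 0 0 1 0
1 1 0 1 0
1 1 0 0 0
1 1 0 0 0
1 0 1 1 0

After press 2 at (2,1):
1 0 0 1 0
1 0 0 1 0
0 0 1 0 0
1 0 0 0 0
1 0 1 1 0

After press 3 at (3,4):
1 0 0 1 0
1 0 0 1 0
0 0 1 0 1
1 0 0 1 1
1 0 1 1 1

After press 4 at (0,1):
0 1 1 1 0
1 1 0 1 0
0 0 1 0 1
1 0 0 1 1
1 0 1 1 1

Lights still on: 15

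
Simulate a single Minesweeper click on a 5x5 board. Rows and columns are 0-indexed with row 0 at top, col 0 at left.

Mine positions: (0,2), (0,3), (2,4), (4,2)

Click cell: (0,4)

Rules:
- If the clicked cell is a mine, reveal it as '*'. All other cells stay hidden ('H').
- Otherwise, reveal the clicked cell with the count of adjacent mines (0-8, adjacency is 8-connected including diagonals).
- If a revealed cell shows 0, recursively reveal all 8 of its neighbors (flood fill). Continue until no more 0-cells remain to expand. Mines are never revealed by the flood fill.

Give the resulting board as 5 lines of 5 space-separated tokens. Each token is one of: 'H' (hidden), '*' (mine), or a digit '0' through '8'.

H H H H 1
H H H H H
H H H H H
H H H H H
H H H H H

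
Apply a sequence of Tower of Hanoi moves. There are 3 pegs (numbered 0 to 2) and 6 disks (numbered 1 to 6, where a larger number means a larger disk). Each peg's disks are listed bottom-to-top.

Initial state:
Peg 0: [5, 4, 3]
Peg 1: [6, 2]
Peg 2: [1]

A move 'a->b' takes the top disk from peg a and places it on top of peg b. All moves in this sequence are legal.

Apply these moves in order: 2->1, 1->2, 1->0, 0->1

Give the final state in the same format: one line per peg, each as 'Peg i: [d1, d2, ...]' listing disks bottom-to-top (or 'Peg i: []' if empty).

After move 1 (2->1):
Peg 0: [5, 4, 3]
Peg 1: [6, 2, 1]
Peg 2: []

After move 2 (1->2):
Peg 0: [5, 4, 3]
Peg 1: [6, 2]
Peg 2: [1]

After move 3 (1->0):
Peg 0: [5, 4, 3, 2]
Peg 1: [6]
Peg 2: [1]

After move 4 (0->1):
Peg 0: [5, 4, 3]
Peg 1: [6, 2]
Peg 2: [1]

Answer: Peg 0: [5, 4, 3]
Peg 1: [6, 2]
Peg 2: [1]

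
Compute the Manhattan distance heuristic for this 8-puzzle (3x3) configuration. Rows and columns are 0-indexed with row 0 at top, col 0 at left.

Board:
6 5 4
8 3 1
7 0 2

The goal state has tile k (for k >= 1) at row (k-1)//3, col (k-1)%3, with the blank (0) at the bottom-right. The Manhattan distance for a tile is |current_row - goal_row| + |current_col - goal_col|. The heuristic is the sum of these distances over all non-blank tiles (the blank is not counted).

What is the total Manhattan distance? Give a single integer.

Tile 6: (0,0)->(1,2) = 3
Tile 5: (0,1)->(1,1) = 1
Tile 4: (0,2)->(1,0) = 3
Tile 8: (1,0)->(2,1) = 2
Tile 3: (1,1)->(0,2) = 2
Tile 1: (1,2)->(0,0) = 3
Tile 7: (2,0)->(2,0) = 0
Tile 2: (2,2)->(0,1) = 3
Sum: 3 + 1 + 3 + 2 + 2 + 3 + 0 + 3 = 17

Answer: 17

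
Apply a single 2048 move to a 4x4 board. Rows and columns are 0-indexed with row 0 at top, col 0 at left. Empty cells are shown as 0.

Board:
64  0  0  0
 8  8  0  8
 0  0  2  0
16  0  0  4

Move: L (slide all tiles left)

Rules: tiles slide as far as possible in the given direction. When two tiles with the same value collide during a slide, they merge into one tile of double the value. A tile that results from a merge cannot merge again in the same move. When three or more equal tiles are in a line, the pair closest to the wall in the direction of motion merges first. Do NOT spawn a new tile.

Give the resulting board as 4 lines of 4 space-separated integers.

Slide left:
row 0: [64, 0, 0, 0] -> [64, 0, 0, 0]
row 1: [8, 8, 0, 8] -> [16, 8, 0, 0]
row 2: [0, 0, 2, 0] -> [2, 0, 0, 0]
row 3: [16, 0, 0, 4] -> [16, 4, 0, 0]

Answer: 64  0  0  0
16  8  0  0
 2  0  0  0
16  4  0  0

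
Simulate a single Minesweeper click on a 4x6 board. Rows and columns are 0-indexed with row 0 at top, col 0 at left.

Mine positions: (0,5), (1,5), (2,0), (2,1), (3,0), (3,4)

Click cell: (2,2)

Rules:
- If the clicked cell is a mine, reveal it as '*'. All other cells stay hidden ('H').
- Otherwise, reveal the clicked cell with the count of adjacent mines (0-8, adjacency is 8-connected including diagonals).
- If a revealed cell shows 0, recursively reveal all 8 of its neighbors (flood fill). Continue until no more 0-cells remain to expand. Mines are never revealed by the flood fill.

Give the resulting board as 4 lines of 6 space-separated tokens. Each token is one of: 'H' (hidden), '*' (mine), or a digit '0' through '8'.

H H H H H H
H H H H H H
H H 1 H H H
H H H H H H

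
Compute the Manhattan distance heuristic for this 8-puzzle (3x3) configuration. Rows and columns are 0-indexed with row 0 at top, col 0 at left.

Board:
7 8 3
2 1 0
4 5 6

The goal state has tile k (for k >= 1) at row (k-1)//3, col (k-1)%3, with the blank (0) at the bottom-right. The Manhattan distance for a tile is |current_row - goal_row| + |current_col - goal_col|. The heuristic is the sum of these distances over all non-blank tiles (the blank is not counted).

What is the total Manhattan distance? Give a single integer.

Tile 7: (0,0)->(2,0) = 2
Tile 8: (0,1)->(2,1) = 2
Tile 3: (0,2)->(0,2) = 0
Tile 2: (1,0)->(0,1) = 2
Tile 1: (1,1)->(0,0) = 2
Tile 4: (2,0)->(1,0) = 1
Tile 5: (2,1)->(1,1) = 1
Tile 6: (2,2)->(1,2) = 1
Sum: 2 + 2 + 0 + 2 + 2 + 1 + 1 + 1 = 11

Answer: 11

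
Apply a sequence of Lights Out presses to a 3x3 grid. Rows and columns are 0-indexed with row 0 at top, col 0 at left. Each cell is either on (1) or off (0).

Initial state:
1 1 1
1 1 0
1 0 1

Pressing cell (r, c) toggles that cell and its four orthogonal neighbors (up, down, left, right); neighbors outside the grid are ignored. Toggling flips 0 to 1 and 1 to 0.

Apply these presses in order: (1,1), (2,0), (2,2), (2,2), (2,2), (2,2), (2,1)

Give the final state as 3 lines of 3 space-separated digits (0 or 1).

Answer: 1 0 1
1 1 1
1 1 0

Derivation:
After press 1 at (1,1):
1 0 1
0 0 1
1 1 1

After press 2 at (2,0):
1 0 1
1 0 1
0 0 1

After press 3 at (2,2):
1 0 1
1 0 0
0 1 0

After press 4 at (2,2):
1 0 1
1 0 1
0 0 1

After press 5 at (2,2):
1 0 1
1 0 0
0 1 0

After press 6 at (2,2):
1 0 1
1 0 1
0 0 1

After press 7 at (2,1):
1 0 1
1 1 1
1 1 0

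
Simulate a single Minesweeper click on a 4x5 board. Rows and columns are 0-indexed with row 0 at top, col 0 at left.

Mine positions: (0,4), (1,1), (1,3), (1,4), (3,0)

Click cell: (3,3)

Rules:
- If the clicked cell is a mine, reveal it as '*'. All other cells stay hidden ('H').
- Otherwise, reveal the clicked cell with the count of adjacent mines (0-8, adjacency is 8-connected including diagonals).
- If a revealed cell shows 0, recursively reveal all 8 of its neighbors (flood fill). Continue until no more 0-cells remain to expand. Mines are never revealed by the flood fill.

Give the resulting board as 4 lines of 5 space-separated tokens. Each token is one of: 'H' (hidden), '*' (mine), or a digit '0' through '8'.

H H H H H
H H H H H
H 2 2 2 2
H 1 0 0 0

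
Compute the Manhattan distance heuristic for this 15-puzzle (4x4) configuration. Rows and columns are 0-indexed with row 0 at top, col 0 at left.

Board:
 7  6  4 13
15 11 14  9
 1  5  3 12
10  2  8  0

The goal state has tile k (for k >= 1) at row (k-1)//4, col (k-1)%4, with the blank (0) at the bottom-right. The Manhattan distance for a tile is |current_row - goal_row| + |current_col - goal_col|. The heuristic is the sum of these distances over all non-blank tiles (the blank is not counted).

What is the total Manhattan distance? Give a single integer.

Tile 7: (0,0)->(1,2) = 3
Tile 6: (0,1)->(1,1) = 1
Tile 4: (0,2)->(0,3) = 1
Tile 13: (0,3)->(3,0) = 6
Tile 15: (1,0)->(3,2) = 4
Tile 11: (1,1)->(2,2) = 2
Tile 14: (1,2)->(3,1) = 3
Tile 9: (1,3)->(2,0) = 4
Tile 1: (2,0)->(0,0) = 2
Tile 5: (2,1)->(1,0) = 2
Tile 3: (2,2)->(0,2) = 2
Tile 12: (2,3)->(2,3) = 0
Tile 10: (3,0)->(2,1) = 2
Tile 2: (3,1)->(0,1) = 3
Tile 8: (3,2)->(1,3) = 3
Sum: 3 + 1 + 1 + 6 + 4 + 2 + 3 + 4 + 2 + 2 + 2 + 0 + 2 + 3 + 3 = 38

Answer: 38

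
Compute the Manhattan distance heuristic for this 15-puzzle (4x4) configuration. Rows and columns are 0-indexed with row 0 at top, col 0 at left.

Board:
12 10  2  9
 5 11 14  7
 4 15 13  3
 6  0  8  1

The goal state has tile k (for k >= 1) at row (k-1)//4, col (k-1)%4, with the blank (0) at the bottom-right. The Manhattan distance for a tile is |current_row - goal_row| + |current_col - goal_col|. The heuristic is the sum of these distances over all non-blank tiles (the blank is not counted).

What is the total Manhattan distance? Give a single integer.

Tile 12: (0,0)->(2,3) = 5
Tile 10: (0,1)->(2,1) = 2
Tile 2: (0,2)->(0,1) = 1
Tile 9: (0,3)->(2,0) = 5
Tile 5: (1,0)->(1,0) = 0
Tile 11: (1,1)->(2,2) = 2
Tile 14: (1,2)->(3,1) = 3
Tile 7: (1,3)->(1,2) = 1
Tile 4: (2,0)->(0,3) = 5
Tile 15: (2,1)->(3,2) = 2
Tile 13: (2,2)->(3,0) = 3
Tile 3: (2,3)->(0,2) = 3
Tile 6: (3,0)->(1,1) = 3
Tile 8: (3,2)->(1,3) = 3
Tile 1: (3,3)->(0,0) = 6
Sum: 5 + 2 + 1 + 5 + 0 + 2 + 3 + 1 + 5 + 2 + 3 + 3 + 3 + 3 + 6 = 44

Answer: 44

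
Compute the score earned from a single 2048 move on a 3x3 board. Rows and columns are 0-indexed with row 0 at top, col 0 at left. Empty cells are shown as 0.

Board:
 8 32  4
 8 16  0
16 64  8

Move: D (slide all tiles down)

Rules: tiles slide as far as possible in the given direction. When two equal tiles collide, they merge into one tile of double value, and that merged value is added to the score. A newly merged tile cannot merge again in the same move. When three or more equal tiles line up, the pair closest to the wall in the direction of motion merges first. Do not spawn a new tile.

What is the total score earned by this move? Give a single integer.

Slide down:
col 0: [8, 8, 16] -> [0, 16, 16]  score +16 (running 16)
col 1: [32, 16, 64] -> [32, 16, 64]  score +0 (running 16)
col 2: [4, 0, 8] -> [0, 4, 8]  score +0 (running 16)
Board after move:
 0 32  0
16 16  4
16 64  8

Answer: 16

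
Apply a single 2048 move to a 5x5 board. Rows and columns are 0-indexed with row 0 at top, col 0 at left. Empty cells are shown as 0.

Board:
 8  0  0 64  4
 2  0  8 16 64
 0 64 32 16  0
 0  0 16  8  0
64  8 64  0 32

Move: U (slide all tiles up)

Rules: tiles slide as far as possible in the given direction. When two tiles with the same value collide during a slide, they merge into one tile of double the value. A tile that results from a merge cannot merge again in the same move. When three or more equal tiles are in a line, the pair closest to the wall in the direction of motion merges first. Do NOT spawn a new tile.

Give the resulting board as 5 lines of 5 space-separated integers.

Answer:  8 64  8 64  4
 2  8 32 32 64
64  0 16  8 32
 0  0 64  0  0
 0  0  0  0  0

Derivation:
Slide up:
col 0: [8, 2, 0, 0, 64] -> [8, 2, 64, 0, 0]
col 1: [0, 0, 64, 0, 8] -> [64, 8, 0, 0, 0]
col 2: [0, 8, 32, 16, 64] -> [8, 32, 16, 64, 0]
col 3: [64, 16, 16, 8, 0] -> [64, 32, 8, 0, 0]
col 4: [4, 64, 0, 0, 32] -> [4, 64, 32, 0, 0]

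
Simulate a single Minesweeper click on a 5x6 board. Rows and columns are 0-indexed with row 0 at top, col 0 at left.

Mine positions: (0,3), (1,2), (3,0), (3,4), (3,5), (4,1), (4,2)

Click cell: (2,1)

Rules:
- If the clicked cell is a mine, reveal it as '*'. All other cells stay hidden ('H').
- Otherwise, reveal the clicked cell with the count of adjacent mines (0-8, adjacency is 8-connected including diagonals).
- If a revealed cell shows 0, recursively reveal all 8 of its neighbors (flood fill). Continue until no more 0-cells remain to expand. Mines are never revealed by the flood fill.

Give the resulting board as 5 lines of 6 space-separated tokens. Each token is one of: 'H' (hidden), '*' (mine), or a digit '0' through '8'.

H H H H H H
H H H H H H
H 2 H H H H
H H H H H H
H H H H H H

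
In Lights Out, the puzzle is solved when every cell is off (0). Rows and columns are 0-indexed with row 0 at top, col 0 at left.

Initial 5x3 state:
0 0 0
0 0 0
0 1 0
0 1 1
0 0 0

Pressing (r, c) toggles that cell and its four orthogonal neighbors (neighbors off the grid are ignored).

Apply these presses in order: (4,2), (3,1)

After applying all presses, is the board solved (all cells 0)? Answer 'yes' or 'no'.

After press 1 at (4,2):
0 0 0
0 0 0
0 1 0
0 1 0
0 1 1

After press 2 at (3,1):
0 0 0
0 0 0
0 0 0
1 0 1
0 0 1

Lights still on: 3

Answer: no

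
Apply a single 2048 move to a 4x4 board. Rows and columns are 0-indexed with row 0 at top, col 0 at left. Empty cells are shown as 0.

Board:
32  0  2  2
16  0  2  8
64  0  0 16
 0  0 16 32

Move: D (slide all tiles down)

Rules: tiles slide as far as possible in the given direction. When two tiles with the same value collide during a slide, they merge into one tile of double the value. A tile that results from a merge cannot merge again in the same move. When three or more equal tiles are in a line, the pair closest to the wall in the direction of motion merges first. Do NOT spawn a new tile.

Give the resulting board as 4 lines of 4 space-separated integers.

Answer:  0  0  0  2
32  0  0  8
16  0  4 16
64  0 16 32

Derivation:
Slide down:
col 0: [32, 16, 64, 0] -> [0, 32, 16, 64]
col 1: [0, 0, 0, 0] -> [0, 0, 0, 0]
col 2: [2, 2, 0, 16] -> [0, 0, 4, 16]
col 3: [2, 8, 16, 32] -> [2, 8, 16, 32]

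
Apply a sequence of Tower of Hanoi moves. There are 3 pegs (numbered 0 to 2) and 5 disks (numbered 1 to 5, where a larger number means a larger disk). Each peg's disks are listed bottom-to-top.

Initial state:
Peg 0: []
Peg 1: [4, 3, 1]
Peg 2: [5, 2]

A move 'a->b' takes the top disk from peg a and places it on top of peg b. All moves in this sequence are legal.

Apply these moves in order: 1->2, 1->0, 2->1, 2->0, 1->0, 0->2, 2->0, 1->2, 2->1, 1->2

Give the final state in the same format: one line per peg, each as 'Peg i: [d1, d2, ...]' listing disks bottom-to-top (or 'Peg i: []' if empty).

Answer: Peg 0: [3, 2, 1]
Peg 1: []
Peg 2: [5, 4]

Derivation:
After move 1 (1->2):
Peg 0: []
Peg 1: [4, 3]
Peg 2: [5, 2, 1]

After move 2 (1->0):
Peg 0: [3]
Peg 1: [4]
Peg 2: [5, 2, 1]

After move 3 (2->1):
Peg 0: [3]
Peg 1: [4, 1]
Peg 2: [5, 2]

After move 4 (2->0):
Peg 0: [3, 2]
Peg 1: [4, 1]
Peg 2: [5]

After move 5 (1->0):
Peg 0: [3, 2, 1]
Peg 1: [4]
Peg 2: [5]

After move 6 (0->2):
Peg 0: [3, 2]
Peg 1: [4]
Peg 2: [5, 1]

After move 7 (2->0):
Peg 0: [3, 2, 1]
Peg 1: [4]
Peg 2: [5]

After move 8 (1->2):
Peg 0: [3, 2, 1]
Peg 1: []
Peg 2: [5, 4]

After move 9 (2->1):
Peg 0: [3, 2, 1]
Peg 1: [4]
Peg 2: [5]

After move 10 (1->2):
Peg 0: [3, 2, 1]
Peg 1: []
Peg 2: [5, 4]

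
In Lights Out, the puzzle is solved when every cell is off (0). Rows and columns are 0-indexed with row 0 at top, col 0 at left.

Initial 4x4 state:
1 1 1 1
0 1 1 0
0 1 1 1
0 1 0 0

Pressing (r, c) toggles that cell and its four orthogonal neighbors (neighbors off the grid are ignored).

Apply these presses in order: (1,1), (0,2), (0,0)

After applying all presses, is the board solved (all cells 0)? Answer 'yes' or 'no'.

Answer: no

Derivation:
After press 1 at (1,1):
1 0 1 1
1 0 0 0
0 0 1 1
0 1 0 0

After press 2 at (0,2):
1 1 0 0
1 0 1 0
0 0 1 1
0 1 0 0

After press 3 at (0,0):
0 0 0 0
0 0 1 0
0 0 1 1
0 1 0 0

Lights still on: 4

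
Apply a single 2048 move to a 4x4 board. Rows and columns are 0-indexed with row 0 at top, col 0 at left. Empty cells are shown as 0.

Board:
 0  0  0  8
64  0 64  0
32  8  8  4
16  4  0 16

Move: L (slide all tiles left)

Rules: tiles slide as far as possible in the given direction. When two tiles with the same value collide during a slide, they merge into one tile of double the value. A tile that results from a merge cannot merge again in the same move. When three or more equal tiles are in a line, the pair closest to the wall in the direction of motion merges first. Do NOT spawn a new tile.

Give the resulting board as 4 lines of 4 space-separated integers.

Slide left:
row 0: [0, 0, 0, 8] -> [8, 0, 0, 0]
row 1: [64, 0, 64, 0] -> [128, 0, 0, 0]
row 2: [32, 8, 8, 4] -> [32, 16, 4, 0]
row 3: [16, 4, 0, 16] -> [16, 4, 16, 0]

Answer:   8   0   0   0
128   0   0   0
 32  16   4   0
 16   4  16   0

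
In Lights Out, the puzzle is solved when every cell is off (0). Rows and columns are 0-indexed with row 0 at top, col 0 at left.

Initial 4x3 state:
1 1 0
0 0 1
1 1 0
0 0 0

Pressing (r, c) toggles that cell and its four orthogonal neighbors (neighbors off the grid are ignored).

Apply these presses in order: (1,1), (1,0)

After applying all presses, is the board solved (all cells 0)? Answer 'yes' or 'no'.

After press 1 at (1,1):
1 0 0
1 1 0
1 0 0
0 0 0

After press 2 at (1,0):
0 0 0
0 0 0
0 0 0
0 0 0

Lights still on: 0

Answer: yes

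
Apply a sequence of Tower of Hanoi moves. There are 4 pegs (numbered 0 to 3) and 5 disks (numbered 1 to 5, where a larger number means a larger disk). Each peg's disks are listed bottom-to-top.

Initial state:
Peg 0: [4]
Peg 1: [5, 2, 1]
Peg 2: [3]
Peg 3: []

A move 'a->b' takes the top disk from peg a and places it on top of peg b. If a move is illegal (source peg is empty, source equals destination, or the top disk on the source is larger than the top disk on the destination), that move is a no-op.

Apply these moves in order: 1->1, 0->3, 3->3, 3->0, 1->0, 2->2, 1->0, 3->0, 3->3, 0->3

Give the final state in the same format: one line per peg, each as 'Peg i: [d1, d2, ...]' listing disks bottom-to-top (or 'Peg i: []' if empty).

After move 1 (1->1):
Peg 0: [4]
Peg 1: [5, 2, 1]
Peg 2: [3]
Peg 3: []

After move 2 (0->3):
Peg 0: []
Peg 1: [5, 2, 1]
Peg 2: [3]
Peg 3: [4]

After move 3 (3->3):
Peg 0: []
Peg 1: [5, 2, 1]
Peg 2: [3]
Peg 3: [4]

After move 4 (3->0):
Peg 0: [4]
Peg 1: [5, 2, 1]
Peg 2: [3]
Peg 3: []

After move 5 (1->0):
Peg 0: [4, 1]
Peg 1: [5, 2]
Peg 2: [3]
Peg 3: []

After move 6 (2->2):
Peg 0: [4, 1]
Peg 1: [5, 2]
Peg 2: [3]
Peg 3: []

After move 7 (1->0):
Peg 0: [4, 1]
Peg 1: [5, 2]
Peg 2: [3]
Peg 3: []

After move 8 (3->0):
Peg 0: [4, 1]
Peg 1: [5, 2]
Peg 2: [3]
Peg 3: []

After move 9 (3->3):
Peg 0: [4, 1]
Peg 1: [5, 2]
Peg 2: [3]
Peg 3: []

After move 10 (0->3):
Peg 0: [4]
Peg 1: [5, 2]
Peg 2: [3]
Peg 3: [1]

Answer: Peg 0: [4]
Peg 1: [5, 2]
Peg 2: [3]
Peg 3: [1]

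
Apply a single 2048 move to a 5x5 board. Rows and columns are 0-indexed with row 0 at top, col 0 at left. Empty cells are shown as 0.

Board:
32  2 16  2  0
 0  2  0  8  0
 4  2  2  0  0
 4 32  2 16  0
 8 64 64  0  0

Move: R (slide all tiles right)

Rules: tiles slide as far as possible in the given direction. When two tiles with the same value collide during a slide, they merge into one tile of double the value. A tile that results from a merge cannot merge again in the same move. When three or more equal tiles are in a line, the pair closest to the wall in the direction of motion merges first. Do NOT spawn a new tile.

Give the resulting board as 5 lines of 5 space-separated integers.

Answer:   0  32   2  16   2
  0   0   0   2   8
  0   0   0   4   4
  0   4  32   2  16
  0   0   0   8 128

Derivation:
Slide right:
row 0: [32, 2, 16, 2, 0] -> [0, 32, 2, 16, 2]
row 1: [0, 2, 0, 8, 0] -> [0, 0, 0, 2, 8]
row 2: [4, 2, 2, 0, 0] -> [0, 0, 0, 4, 4]
row 3: [4, 32, 2, 16, 0] -> [0, 4, 32, 2, 16]
row 4: [8, 64, 64, 0, 0] -> [0, 0, 0, 8, 128]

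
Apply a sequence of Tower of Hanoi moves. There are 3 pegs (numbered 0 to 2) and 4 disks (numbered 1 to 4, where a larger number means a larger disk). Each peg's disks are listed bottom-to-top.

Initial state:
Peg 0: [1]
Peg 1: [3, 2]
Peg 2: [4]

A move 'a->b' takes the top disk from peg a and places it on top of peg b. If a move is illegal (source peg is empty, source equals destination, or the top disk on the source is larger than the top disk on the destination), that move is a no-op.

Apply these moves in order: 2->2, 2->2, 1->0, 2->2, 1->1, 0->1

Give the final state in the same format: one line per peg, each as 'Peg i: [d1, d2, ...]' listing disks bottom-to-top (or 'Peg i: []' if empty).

Answer: Peg 0: []
Peg 1: [3, 2, 1]
Peg 2: [4]

Derivation:
After move 1 (2->2):
Peg 0: [1]
Peg 1: [3, 2]
Peg 2: [4]

After move 2 (2->2):
Peg 0: [1]
Peg 1: [3, 2]
Peg 2: [4]

After move 3 (1->0):
Peg 0: [1]
Peg 1: [3, 2]
Peg 2: [4]

After move 4 (2->2):
Peg 0: [1]
Peg 1: [3, 2]
Peg 2: [4]

After move 5 (1->1):
Peg 0: [1]
Peg 1: [3, 2]
Peg 2: [4]

After move 6 (0->1):
Peg 0: []
Peg 1: [3, 2, 1]
Peg 2: [4]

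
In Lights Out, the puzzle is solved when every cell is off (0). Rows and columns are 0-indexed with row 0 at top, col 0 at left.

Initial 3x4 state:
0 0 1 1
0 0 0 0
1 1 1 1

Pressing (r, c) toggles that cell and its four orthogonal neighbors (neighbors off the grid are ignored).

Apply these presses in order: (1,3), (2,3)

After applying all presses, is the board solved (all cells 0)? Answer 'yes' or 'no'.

Answer: no

Derivation:
After press 1 at (1,3):
0 0 1 0
0 0 1 1
1 1 1 0

After press 2 at (2,3):
0 0 1 0
0 0 1 0
1 1 0 1

Lights still on: 5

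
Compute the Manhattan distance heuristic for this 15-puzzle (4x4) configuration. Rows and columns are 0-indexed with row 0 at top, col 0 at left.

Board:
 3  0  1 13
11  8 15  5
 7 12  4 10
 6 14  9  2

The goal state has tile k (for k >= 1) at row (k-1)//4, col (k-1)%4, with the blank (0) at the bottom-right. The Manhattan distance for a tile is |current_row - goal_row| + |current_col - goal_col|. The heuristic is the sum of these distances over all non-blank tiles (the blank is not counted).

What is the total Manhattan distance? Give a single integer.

Answer: 41

Derivation:
Tile 3: (0,0)->(0,2) = 2
Tile 1: (0,2)->(0,0) = 2
Tile 13: (0,3)->(3,0) = 6
Tile 11: (1,0)->(2,2) = 3
Tile 8: (1,1)->(1,3) = 2
Tile 15: (1,2)->(3,2) = 2
Tile 5: (1,3)->(1,0) = 3
Tile 7: (2,0)->(1,2) = 3
Tile 12: (2,1)->(2,3) = 2
Tile 4: (2,2)->(0,3) = 3
Tile 10: (2,3)->(2,1) = 2
Tile 6: (3,0)->(1,1) = 3
Tile 14: (3,1)->(3,1) = 0
Tile 9: (3,2)->(2,0) = 3
Tile 2: (3,3)->(0,1) = 5
Sum: 2 + 2 + 6 + 3 + 2 + 2 + 3 + 3 + 2 + 3 + 2 + 3 + 0 + 3 + 5 = 41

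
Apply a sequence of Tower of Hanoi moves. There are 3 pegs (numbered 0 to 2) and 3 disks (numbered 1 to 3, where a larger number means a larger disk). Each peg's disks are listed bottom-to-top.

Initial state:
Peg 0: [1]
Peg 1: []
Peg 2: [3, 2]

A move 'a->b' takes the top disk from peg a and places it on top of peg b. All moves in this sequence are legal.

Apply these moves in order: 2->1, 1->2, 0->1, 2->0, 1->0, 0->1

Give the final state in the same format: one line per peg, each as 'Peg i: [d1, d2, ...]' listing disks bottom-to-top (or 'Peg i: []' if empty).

After move 1 (2->1):
Peg 0: [1]
Peg 1: [2]
Peg 2: [3]

After move 2 (1->2):
Peg 0: [1]
Peg 1: []
Peg 2: [3, 2]

After move 3 (0->1):
Peg 0: []
Peg 1: [1]
Peg 2: [3, 2]

After move 4 (2->0):
Peg 0: [2]
Peg 1: [1]
Peg 2: [3]

After move 5 (1->0):
Peg 0: [2, 1]
Peg 1: []
Peg 2: [3]

After move 6 (0->1):
Peg 0: [2]
Peg 1: [1]
Peg 2: [3]

Answer: Peg 0: [2]
Peg 1: [1]
Peg 2: [3]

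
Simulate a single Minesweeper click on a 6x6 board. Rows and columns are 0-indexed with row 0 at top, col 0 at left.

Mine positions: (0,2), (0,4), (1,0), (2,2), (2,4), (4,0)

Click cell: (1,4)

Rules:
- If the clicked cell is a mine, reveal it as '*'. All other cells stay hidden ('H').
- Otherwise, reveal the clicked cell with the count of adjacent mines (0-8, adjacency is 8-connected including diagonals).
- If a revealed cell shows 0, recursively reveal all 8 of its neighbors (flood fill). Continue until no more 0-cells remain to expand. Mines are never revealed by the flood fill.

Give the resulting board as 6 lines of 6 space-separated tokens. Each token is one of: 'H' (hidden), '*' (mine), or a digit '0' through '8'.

H H H H H H
H H H H 2 H
H H H H H H
H H H H H H
H H H H H H
H H H H H H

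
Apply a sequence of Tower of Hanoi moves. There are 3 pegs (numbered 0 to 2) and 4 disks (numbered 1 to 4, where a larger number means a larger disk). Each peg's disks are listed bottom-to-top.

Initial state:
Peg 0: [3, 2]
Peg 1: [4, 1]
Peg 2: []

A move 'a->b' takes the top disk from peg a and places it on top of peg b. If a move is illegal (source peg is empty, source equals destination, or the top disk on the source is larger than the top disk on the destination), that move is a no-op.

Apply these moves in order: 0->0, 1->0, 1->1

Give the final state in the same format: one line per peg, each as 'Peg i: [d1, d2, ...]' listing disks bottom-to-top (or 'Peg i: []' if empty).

Answer: Peg 0: [3, 2, 1]
Peg 1: [4]
Peg 2: []

Derivation:
After move 1 (0->0):
Peg 0: [3, 2]
Peg 1: [4, 1]
Peg 2: []

After move 2 (1->0):
Peg 0: [3, 2, 1]
Peg 1: [4]
Peg 2: []

After move 3 (1->1):
Peg 0: [3, 2, 1]
Peg 1: [4]
Peg 2: []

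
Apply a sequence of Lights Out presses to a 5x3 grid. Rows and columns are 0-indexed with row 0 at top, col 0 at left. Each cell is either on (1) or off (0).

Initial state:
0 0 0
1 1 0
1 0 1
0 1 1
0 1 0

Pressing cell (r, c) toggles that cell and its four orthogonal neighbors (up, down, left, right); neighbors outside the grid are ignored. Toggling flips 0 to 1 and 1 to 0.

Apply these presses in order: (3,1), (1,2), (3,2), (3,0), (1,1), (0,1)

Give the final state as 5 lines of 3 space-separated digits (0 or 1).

After press 1 at (3,1):
0 0 0
1 1 0
1 1 1
1 0 0
0 0 0

After press 2 at (1,2):
0 0 1
1 0 1
1 1 0
1 0 0
0 0 0

After press 3 at (3,2):
0 0 1
1 0 1
1 1 1
1 1 1
0 0 1

After press 4 at (3,0):
0 0 1
1 0 1
0 1 1
0 0 1
1 0 1

After press 5 at (1,1):
0 1 1
0 1 0
0 0 1
0 0 1
1 0 1

After press 6 at (0,1):
1 0 0
0 0 0
0 0 1
0 0 1
1 0 1

Answer: 1 0 0
0 0 0
0 0 1
0 0 1
1 0 1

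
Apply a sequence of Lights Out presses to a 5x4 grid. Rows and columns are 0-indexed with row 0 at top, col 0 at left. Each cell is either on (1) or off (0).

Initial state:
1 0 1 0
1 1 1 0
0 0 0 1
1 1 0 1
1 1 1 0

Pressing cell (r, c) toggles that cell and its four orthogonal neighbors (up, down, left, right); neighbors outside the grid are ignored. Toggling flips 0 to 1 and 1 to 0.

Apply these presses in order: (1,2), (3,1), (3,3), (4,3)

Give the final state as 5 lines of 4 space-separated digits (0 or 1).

After press 1 at (1,2):
1 0 0 0
1 0 0 1
0 0 1 1
1 1 0 1
1 1 1 0

After press 2 at (3,1):
1 0 0 0
1 0 0 1
0 1 1 1
0 0 1 1
1 0 1 0

After press 3 at (3,3):
1 0 0 0
1 0 0 1
0 1 1 0
0 0 0 0
1 0 1 1

After press 4 at (4,3):
1 0 0 0
1 0 0 1
0 1 1 0
0 0 0 1
1 0 0 0

Answer: 1 0 0 0
1 0 0 1
0 1 1 0
0 0 0 1
1 0 0 0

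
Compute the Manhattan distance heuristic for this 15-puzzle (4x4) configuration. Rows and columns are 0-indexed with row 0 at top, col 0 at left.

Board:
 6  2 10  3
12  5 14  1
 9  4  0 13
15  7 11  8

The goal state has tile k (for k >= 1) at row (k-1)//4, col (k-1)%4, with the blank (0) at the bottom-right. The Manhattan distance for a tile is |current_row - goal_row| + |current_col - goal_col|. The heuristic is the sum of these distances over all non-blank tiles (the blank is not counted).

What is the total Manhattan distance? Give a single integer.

Tile 6: at (0,0), goal (1,1), distance |0-1|+|0-1| = 2
Tile 2: at (0,1), goal (0,1), distance |0-0|+|1-1| = 0
Tile 10: at (0,2), goal (2,1), distance |0-2|+|2-1| = 3
Tile 3: at (0,3), goal (0,2), distance |0-0|+|3-2| = 1
Tile 12: at (1,0), goal (2,3), distance |1-2|+|0-3| = 4
Tile 5: at (1,1), goal (1,0), distance |1-1|+|1-0| = 1
Tile 14: at (1,2), goal (3,1), distance |1-3|+|2-1| = 3
Tile 1: at (1,3), goal (0,0), distance |1-0|+|3-0| = 4
Tile 9: at (2,0), goal (2,0), distance |2-2|+|0-0| = 0
Tile 4: at (2,1), goal (0,3), distance |2-0|+|1-3| = 4
Tile 13: at (2,3), goal (3,0), distance |2-3|+|3-0| = 4
Tile 15: at (3,0), goal (3,2), distance |3-3|+|0-2| = 2
Tile 7: at (3,1), goal (1,2), distance |3-1|+|1-2| = 3
Tile 11: at (3,2), goal (2,2), distance |3-2|+|2-2| = 1
Tile 8: at (3,3), goal (1,3), distance |3-1|+|3-3| = 2
Sum: 2 + 0 + 3 + 1 + 4 + 1 + 3 + 4 + 0 + 4 + 4 + 2 + 3 + 1 + 2 = 34

Answer: 34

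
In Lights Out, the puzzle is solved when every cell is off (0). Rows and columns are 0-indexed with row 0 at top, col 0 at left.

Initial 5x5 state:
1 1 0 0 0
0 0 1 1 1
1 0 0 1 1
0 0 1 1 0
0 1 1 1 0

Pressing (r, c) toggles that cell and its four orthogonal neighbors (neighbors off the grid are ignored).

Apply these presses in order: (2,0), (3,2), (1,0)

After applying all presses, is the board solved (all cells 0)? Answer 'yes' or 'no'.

After press 1 at (2,0):
1 1 0 0 0
1 0 1 1 1
0 1 0 1 1
1 0 1 1 0
0 1 1 1 0

After press 2 at (3,2):
1 1 0 0 0
1 0 1 1 1
0 1 1 1 1
1 1 0 0 0
0 1 0 1 0

After press 3 at (1,0):
0 1 0 0 0
0 1 1 1 1
1 1 1 1 1
1 1 0 0 0
0 1 0 1 0

Lights still on: 14

Answer: no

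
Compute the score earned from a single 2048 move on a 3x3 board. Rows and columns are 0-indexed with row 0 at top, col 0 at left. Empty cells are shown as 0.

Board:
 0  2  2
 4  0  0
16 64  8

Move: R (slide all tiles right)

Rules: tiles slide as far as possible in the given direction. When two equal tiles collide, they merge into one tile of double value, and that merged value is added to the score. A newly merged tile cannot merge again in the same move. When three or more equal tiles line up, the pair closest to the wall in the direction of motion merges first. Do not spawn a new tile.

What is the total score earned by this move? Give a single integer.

Answer: 4

Derivation:
Slide right:
row 0: [0, 2, 2] -> [0, 0, 4]  score +4 (running 4)
row 1: [4, 0, 0] -> [0, 0, 4]  score +0 (running 4)
row 2: [16, 64, 8] -> [16, 64, 8]  score +0 (running 4)
Board after move:
 0  0  4
 0  0  4
16 64  8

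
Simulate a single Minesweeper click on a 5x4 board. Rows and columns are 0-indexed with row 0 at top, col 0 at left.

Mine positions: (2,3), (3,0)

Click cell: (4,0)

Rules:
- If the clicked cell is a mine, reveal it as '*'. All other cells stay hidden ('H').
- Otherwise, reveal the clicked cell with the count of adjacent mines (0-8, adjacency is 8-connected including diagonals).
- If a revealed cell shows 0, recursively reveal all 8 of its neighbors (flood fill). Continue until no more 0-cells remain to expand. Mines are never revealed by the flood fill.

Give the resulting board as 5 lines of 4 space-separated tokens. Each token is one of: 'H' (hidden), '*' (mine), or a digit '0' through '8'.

H H H H
H H H H
H H H H
H H H H
1 H H H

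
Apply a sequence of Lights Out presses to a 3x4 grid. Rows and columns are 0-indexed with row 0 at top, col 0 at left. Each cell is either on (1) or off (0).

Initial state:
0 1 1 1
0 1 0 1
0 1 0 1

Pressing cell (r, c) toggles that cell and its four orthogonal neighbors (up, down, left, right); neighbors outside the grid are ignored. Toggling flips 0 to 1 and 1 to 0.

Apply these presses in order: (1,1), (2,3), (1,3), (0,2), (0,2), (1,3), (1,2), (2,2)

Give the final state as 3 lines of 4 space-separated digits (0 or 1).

Answer: 0 0 0 1
1 1 1 1
0 1 1 1

Derivation:
After press 1 at (1,1):
0 0 1 1
1 0 1 1
0 0 0 1

After press 2 at (2,3):
0 0 1 1
1 0 1 0
0 0 1 0

After press 3 at (1,3):
0 0 1 0
1 0 0 1
0 0 1 1

After press 4 at (0,2):
0 1 0 1
1 0 1 1
0 0 1 1

After press 5 at (0,2):
0 0 1 0
1 0 0 1
0 0 1 1

After press 6 at (1,3):
0 0 1 1
1 0 1 0
0 0 1 0

After press 7 at (1,2):
0 0 0 1
1 1 0 1
0 0 0 0

After press 8 at (2,2):
0 0 0 1
1 1 1 1
0 1 1 1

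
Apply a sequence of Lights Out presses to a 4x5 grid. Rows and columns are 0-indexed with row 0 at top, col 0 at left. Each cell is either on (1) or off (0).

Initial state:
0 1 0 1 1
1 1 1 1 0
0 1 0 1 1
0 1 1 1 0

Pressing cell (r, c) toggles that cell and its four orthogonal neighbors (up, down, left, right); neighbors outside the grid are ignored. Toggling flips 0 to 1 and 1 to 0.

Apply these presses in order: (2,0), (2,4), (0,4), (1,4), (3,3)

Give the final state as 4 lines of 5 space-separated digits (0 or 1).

After press 1 at (2,0):
0 1 0 1 1
0 1 1 1 0
1 0 0 1 1
1 1 1 1 0

After press 2 at (2,4):
0 1 0 1 1
0 1 1 1 1
1 0 0 0 0
1 1 1 1 1

After press 3 at (0,4):
0 1 0 0 0
0 1 1 1 0
1 0 0 0 0
1 1 1 1 1

After press 4 at (1,4):
0 1 0 0 1
0 1 1 0 1
1 0 0 0 1
1 1 1 1 1

After press 5 at (3,3):
0 1 0 0 1
0 1 1 0 1
1 0 0 1 1
1 1 0 0 0

Answer: 0 1 0 0 1
0 1 1 0 1
1 0 0 1 1
1 1 0 0 0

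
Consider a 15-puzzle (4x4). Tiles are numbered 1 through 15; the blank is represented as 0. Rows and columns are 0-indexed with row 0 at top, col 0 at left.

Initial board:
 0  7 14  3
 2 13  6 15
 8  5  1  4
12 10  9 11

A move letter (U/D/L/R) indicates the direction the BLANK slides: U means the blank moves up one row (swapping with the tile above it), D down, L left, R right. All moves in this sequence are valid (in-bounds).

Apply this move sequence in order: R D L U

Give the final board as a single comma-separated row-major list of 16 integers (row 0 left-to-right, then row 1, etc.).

Answer: 0, 13, 14, 3, 7, 2, 6, 15, 8, 5, 1, 4, 12, 10, 9, 11

Derivation:
After move 1 (R):
 7  0 14  3
 2 13  6 15
 8  5  1  4
12 10  9 11

After move 2 (D):
 7 13 14  3
 2  0  6 15
 8  5  1  4
12 10  9 11

After move 3 (L):
 7 13 14  3
 0  2  6 15
 8  5  1  4
12 10  9 11

After move 4 (U):
 0 13 14  3
 7  2  6 15
 8  5  1  4
12 10  9 11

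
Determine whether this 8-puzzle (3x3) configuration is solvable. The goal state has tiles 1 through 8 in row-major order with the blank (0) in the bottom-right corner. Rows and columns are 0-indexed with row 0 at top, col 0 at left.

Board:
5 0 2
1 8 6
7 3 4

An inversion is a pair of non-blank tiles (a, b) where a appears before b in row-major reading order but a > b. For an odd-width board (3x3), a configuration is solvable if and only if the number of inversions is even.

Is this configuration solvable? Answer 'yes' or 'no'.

Answer: no

Derivation:
Inversions (pairs i<j in row-major order where tile[i] > tile[j] > 0): 13
13 is odd, so the puzzle is not solvable.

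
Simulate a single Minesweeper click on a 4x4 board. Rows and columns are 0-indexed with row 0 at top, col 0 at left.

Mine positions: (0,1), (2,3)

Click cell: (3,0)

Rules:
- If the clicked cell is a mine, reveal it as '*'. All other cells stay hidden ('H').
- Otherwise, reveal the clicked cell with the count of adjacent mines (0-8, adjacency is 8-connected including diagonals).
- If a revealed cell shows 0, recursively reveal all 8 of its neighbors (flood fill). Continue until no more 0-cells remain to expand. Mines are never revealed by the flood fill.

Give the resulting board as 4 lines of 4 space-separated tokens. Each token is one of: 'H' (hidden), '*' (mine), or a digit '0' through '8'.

H H H H
1 1 2 H
0 0 1 H
0 0 1 H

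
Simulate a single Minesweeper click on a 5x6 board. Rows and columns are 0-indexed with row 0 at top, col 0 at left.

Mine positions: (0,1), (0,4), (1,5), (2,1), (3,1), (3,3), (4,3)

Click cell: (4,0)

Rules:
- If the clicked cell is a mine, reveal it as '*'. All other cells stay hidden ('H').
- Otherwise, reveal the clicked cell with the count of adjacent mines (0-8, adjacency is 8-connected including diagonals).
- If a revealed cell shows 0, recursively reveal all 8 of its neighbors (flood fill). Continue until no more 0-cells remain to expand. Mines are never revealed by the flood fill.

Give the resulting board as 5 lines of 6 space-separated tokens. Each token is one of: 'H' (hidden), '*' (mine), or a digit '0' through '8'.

H H H H H H
H H H H H H
H H H H H H
H H H H H H
1 H H H H H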